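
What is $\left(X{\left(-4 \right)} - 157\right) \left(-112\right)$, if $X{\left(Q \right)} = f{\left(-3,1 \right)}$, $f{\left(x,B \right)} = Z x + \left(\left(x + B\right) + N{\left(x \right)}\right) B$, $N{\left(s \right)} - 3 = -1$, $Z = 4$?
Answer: $18928$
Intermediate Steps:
$N{\left(s \right)} = 2$ ($N{\left(s \right)} = 3 - 1 = 2$)
$f{\left(x,B \right)} = 4 x + B \left(2 + B + x\right)$ ($f{\left(x,B \right)} = 4 x + \left(\left(x + B\right) + 2\right) B = 4 x + \left(\left(B + x\right) + 2\right) B = 4 x + \left(2 + B + x\right) B = 4 x + B \left(2 + B + x\right)$)
$X{\left(Q \right)} = -12$ ($X{\left(Q \right)} = 1^{2} + 2 \cdot 1 + 4 \left(-3\right) + 1 \left(-3\right) = 1 + 2 - 12 - 3 = -12$)
$\left(X{\left(-4 \right)} - 157\right) \left(-112\right) = \left(-12 - 157\right) \left(-112\right) = \left(-169\right) \left(-112\right) = 18928$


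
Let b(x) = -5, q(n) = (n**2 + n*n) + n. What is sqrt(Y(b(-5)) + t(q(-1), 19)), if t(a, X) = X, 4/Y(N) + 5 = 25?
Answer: 4*sqrt(30)/5 ≈ 4.3818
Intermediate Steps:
q(n) = n + 2*n**2 (q(n) = (n**2 + n**2) + n = 2*n**2 + n = n + 2*n**2)
Y(N) = 1/5 (Y(N) = 4/(-5 + 25) = 4/20 = 4*(1/20) = 1/5)
sqrt(Y(b(-5)) + t(q(-1), 19)) = sqrt(1/5 + 19) = sqrt(96/5) = 4*sqrt(30)/5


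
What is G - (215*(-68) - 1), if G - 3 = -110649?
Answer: -96025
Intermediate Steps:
G = -110646 (G = 3 - 110649 = -110646)
G - (215*(-68) - 1) = -110646 - (215*(-68) - 1) = -110646 - (-14620 - 1) = -110646 - 1*(-14621) = -110646 + 14621 = -96025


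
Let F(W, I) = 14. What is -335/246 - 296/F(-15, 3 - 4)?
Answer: -38753/1722 ≈ -22.505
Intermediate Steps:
-335/246 - 296/F(-15, 3 - 4) = -335/246 - 296/14 = -335*1/246 - 296*1/14 = -335/246 - 148/7 = -38753/1722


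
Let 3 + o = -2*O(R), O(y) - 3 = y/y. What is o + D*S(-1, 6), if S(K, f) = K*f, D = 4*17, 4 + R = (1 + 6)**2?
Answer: -419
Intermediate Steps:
R = 45 (R = -4 + (1 + 6)**2 = -4 + 7**2 = -4 + 49 = 45)
O(y) = 4 (O(y) = 3 + y/y = 3 + 1 = 4)
D = 68
o = -11 (o = -3 - 2*4 = -3 - 8 = -11)
o + D*S(-1, 6) = -11 + 68*(-1*6) = -11 + 68*(-6) = -11 - 408 = -419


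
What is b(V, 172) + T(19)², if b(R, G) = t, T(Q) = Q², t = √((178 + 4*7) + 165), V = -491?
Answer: 130321 + √371 ≈ 1.3034e+5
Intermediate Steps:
t = √371 (t = √((178 + 28) + 165) = √(206 + 165) = √371 ≈ 19.261)
b(R, G) = √371
b(V, 172) + T(19)² = √371 + (19²)² = √371 + 361² = √371 + 130321 = 130321 + √371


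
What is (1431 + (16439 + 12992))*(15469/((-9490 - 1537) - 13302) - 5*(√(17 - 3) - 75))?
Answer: 281088194972/24329 - 154310*√14 ≈ 1.0976e+7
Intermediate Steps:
(1431 + (16439 + 12992))*(15469/((-9490 - 1537) - 13302) - 5*(√(17 - 3) - 75)) = (1431 + 29431)*(15469/(-11027 - 13302) - 5*(√14 - 75)) = 30862*(15469/(-24329) - 5*(-75 + √14)) = 30862*(15469*(-1/24329) + (375 - 5*√14)) = 30862*(-15469/24329 + (375 - 5*√14)) = 30862*(9107906/24329 - 5*√14) = 281088194972/24329 - 154310*√14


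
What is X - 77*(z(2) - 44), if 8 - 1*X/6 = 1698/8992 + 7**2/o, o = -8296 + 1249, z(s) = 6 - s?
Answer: 16511804057/5280552 ≈ 3126.9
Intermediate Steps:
o = -7047
X = 247703897/5280552 (X = 48 - 6*(1698/8992 + 7**2/(-7047)) = 48 - 6*(1698*(1/8992) + 49*(-1/7047)) = 48 - 6*(849/4496 - 49/7047) = 48 - 6*5762599/31683312 = 48 - 5762599/5280552 = 247703897/5280552 ≈ 46.909)
X - 77*(z(2) - 44) = 247703897/5280552 - 77*((6 - 1*2) - 44) = 247703897/5280552 - 77*((6 - 2) - 44) = 247703897/5280552 - 77*(4 - 44) = 247703897/5280552 - 77*(-40) = 247703897/5280552 + 3080 = 16511804057/5280552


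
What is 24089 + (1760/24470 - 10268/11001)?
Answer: 648439369163/26919447 ≈ 24088.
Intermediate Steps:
24089 + (1760/24470 - 10268/11001) = 24089 + (1760*(1/24470) - 10268*1/11001) = 24089 + (176/2447 - 10268/11001) = 24089 - 23189620/26919447 = 648439369163/26919447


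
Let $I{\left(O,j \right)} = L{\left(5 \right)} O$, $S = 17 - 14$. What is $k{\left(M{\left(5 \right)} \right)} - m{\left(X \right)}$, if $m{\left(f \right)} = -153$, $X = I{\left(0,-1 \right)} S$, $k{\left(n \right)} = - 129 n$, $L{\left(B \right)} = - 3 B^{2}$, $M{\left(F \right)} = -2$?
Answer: $411$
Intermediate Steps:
$S = 3$
$I{\left(O,j \right)} = - 75 O$ ($I{\left(O,j \right)} = - 3 \cdot 5^{2} O = \left(-3\right) 25 O = - 75 O$)
$X = 0$ ($X = \left(-75\right) 0 \cdot 3 = 0 \cdot 3 = 0$)
$k{\left(M{\left(5 \right)} \right)} - m{\left(X \right)} = \left(-129\right) \left(-2\right) - -153 = 258 + 153 = 411$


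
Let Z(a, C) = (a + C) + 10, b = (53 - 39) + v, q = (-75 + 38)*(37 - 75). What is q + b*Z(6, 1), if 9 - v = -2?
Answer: 1831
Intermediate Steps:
v = 11 (v = 9 - 1*(-2) = 9 + 2 = 11)
q = 1406 (q = -37*(-38) = 1406)
b = 25 (b = (53 - 39) + 11 = 14 + 11 = 25)
Z(a, C) = 10 + C + a (Z(a, C) = (C + a) + 10 = 10 + C + a)
q + b*Z(6, 1) = 1406 + 25*(10 + 1 + 6) = 1406 + 25*17 = 1406 + 425 = 1831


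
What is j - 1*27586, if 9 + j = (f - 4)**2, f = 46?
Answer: -25831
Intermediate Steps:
j = 1755 (j = -9 + (46 - 4)**2 = -9 + 42**2 = -9 + 1764 = 1755)
j - 1*27586 = 1755 - 1*27586 = 1755 - 27586 = -25831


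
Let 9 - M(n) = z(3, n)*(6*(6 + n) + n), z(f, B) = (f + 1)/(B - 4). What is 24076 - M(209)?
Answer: 4939731/205 ≈ 24096.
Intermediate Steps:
z(f, B) = (1 + f)/(-4 + B)
M(n) = 9 - 4*(36 + 7*n)/(-4 + n) (M(n) = 9 - (1 + 3)/(-4 + n)*(6*(6 + n) + n) = 9 - 4/(-4 + n)*((36 + 6*n) + n) = 9 - 4/(-4 + n)*(36 + 7*n) = 9 - 4*(36 + 7*n)/(-4 + n))
24076 - M(209) = 24076 - (-180 - 19*209)/(-4 + 209) = 24076 - (-180 - 3971)/205 = 24076 - (-4151)/205 = 24076 - 1*(-4151/205) = 24076 + 4151/205 = 4939731/205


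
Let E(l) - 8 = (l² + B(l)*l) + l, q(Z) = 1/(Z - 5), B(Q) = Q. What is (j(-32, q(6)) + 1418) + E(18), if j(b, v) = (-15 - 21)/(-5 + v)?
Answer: 2101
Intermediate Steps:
q(Z) = 1/(-5 + Z)
j(b, v) = -36/(-5 + v)
E(l) = 8 + l + 2*l² (E(l) = 8 + ((l² + l*l) + l) = 8 + ((l² + l²) + l) = 8 + (2*l² + l) = 8 + (l + 2*l²) = 8 + l + 2*l²)
(j(-32, q(6)) + 1418) + E(18) = (-36/(-5 + 1/(-5 + 6)) + 1418) + (8 + 18 + 2*18²) = (-36/(-5 + 1/1) + 1418) + (8 + 18 + 2*324) = (-36/(-5 + 1) + 1418) + (8 + 18 + 648) = (-36/(-4) + 1418) + 674 = (-36*(-¼) + 1418) + 674 = (9 + 1418) + 674 = 1427 + 674 = 2101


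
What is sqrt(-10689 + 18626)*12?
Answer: 12*sqrt(7937) ≈ 1069.1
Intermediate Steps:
sqrt(-10689 + 18626)*12 = sqrt(7937)*12 = 12*sqrt(7937)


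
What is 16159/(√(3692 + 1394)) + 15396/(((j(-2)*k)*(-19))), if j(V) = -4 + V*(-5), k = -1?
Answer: 2566/19 + 16159*√5086/5086 ≈ 361.64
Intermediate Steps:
j(V) = -4 - 5*V
16159/(√(3692 + 1394)) + 15396/(((j(-2)*k)*(-19))) = 16159/(√(3692 + 1394)) + 15396/((((-4 - 5*(-2))*(-1))*(-19))) = 16159/(√5086) + 15396/((((-4 + 10)*(-1))*(-19))) = 16159*(√5086/5086) + 15396/(((6*(-1))*(-19))) = 16159*√5086/5086 + 15396/((-6*(-19))) = 16159*√5086/5086 + 15396/114 = 16159*√5086/5086 + 15396*(1/114) = 16159*√5086/5086 + 2566/19 = 2566/19 + 16159*√5086/5086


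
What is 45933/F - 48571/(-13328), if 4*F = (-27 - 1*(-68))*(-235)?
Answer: -1980798511/128415280 ≈ -15.425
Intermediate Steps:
F = -9635/4 (F = ((-27 - 1*(-68))*(-235))/4 = ((-27 + 68)*(-235))/4 = (41*(-235))/4 = (1/4)*(-9635) = -9635/4 ≈ -2408.8)
45933/F - 48571/(-13328) = 45933/(-9635/4) - 48571/(-13328) = 45933*(-4/9635) - 48571*(-1/13328) = -183732/9635 + 48571/13328 = -1980798511/128415280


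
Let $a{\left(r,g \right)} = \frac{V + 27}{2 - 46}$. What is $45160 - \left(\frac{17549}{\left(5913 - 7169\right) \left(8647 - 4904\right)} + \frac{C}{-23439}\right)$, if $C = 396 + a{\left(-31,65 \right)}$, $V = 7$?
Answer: $\frac{54738811288772021}{1212107757432} \approx 45160.0$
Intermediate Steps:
$a{\left(r,g \right)} = - \frac{17}{22}$ ($a{\left(r,g \right)} = \frac{7 + 27}{2 - 46} = \frac{34}{-44} = 34 \left(- \frac{1}{44}\right) = - \frac{17}{22}$)
$C = \frac{8695}{22}$ ($C = 396 - \frac{17}{22} = \frac{8695}{22} \approx 395.23$)
$45160 - \left(\frac{17549}{\left(5913 - 7169\right) \left(8647 - 4904\right)} + \frac{C}{-23439}\right) = 45160 - \left(\frac{17549}{\left(5913 - 7169\right) \left(8647 - 4904\right)} + \frac{8695}{22 \left(-23439\right)}\right) = 45160 - \left(\frac{17549}{\left(-1256\right) 3743} + \frac{8695}{22} \left(- \frac{1}{23439}\right)\right) = 45160 - \left(\frac{17549}{-4701208} - \frac{8695}{515658}\right) = 45160 - \left(17549 \left(- \frac{1}{4701208}\right) - \frac{8695}{515658}\right) = 45160 - \left(- \frac{17549}{4701208} - \frac{8695}{515658}\right) = 45160 - - \frac{24963142901}{1212107757432} = 45160 + \frac{24963142901}{1212107757432} = \frac{54738811288772021}{1212107757432}$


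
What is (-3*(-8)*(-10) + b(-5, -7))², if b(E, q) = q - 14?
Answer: 68121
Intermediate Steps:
b(E, q) = -14 + q
(-3*(-8)*(-10) + b(-5, -7))² = (-3*(-8)*(-10) + (-14 - 7))² = (24*(-10) - 21)² = (-240 - 21)² = (-261)² = 68121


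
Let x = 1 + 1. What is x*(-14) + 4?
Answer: -24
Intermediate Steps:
x = 2
x*(-14) + 4 = 2*(-14) + 4 = -28 + 4 = -24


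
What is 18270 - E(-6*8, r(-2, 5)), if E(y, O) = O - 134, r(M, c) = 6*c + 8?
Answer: 18366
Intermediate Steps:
r(M, c) = 8 + 6*c
E(y, O) = -134 + O
18270 - E(-6*8, r(-2, 5)) = 18270 - (-134 + (8 + 6*5)) = 18270 - (-134 + (8 + 30)) = 18270 - (-134 + 38) = 18270 - 1*(-96) = 18270 + 96 = 18366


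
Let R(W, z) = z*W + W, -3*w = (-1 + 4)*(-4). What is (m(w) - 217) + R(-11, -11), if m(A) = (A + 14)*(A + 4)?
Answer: 37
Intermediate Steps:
w = 4 (w = -(-1 + 4)*(-4)/3 = -(-4) = -1/3*(-12) = 4)
R(W, z) = W + W*z (R(W, z) = W*z + W = W + W*z)
m(A) = (4 + A)*(14 + A) (m(A) = (14 + A)*(4 + A) = (4 + A)*(14 + A))
(m(w) - 217) + R(-11, -11) = ((56 + 4**2 + 18*4) - 217) - 11*(1 - 11) = ((56 + 16 + 72) - 217) - 11*(-10) = (144 - 217) + 110 = -73 + 110 = 37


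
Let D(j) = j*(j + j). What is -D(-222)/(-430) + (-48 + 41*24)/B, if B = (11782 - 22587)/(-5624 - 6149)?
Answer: 580342428/464615 ≈ 1249.1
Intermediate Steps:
D(j) = 2*j² (D(j) = j*(2*j) = 2*j²)
B = 10805/11773 (B = -10805/(-11773) = -10805*(-1/11773) = 10805/11773 ≈ 0.91778)
-D(-222)/(-430) + (-48 + 41*24)/B = -2*(-222)²/(-430) + (-48 + 41*24)/(10805/11773) = -2*49284*(-1/430) + (-48 + 984)*(11773/10805) = -1*98568*(-1/430) + 936*(11773/10805) = -98568*(-1/430) + 11019528/10805 = 49284/215 + 11019528/10805 = 580342428/464615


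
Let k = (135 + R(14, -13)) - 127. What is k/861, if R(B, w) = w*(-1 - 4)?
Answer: 73/861 ≈ 0.084785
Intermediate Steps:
R(B, w) = -5*w (R(B, w) = w*(-5) = -5*w)
k = 73 (k = (135 - 5*(-13)) - 127 = (135 + 65) - 127 = 200 - 127 = 73)
k/861 = 73/861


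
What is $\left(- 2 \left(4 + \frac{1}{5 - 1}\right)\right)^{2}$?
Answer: $\frac{289}{4} \approx 72.25$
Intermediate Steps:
$\left(- 2 \left(4 + \frac{1}{5 - 1}\right)\right)^{2} = \left(- 2 \left(4 + \frac{1}{4}\right)\right)^{2} = \left(\left(-2\right) \frac{17}{4}\right)^{2} = \left(- \frac{17}{2}\right)^{2} = \frac{289}{4}$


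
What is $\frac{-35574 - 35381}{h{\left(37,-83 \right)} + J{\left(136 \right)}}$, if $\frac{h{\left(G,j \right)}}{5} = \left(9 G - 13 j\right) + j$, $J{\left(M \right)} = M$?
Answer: $- \frac{70955}{6781} \approx -10.464$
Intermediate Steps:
$h{\left(G,j \right)} = - 60 j + 45 G$ ($h{\left(G,j \right)} = 5 \left(\left(9 G - 13 j\right) + j\right) = 5 \left(\left(- 13 j + 9 G\right) + j\right) = 5 \left(- 12 j + 9 G\right) = - 60 j + 45 G$)
$\frac{-35574 - 35381}{h{\left(37,-83 \right)} + J{\left(136 \right)}} = \frac{-35574 - 35381}{\left(\left(-60\right) \left(-83\right) + 45 \cdot 37\right) + 136} = - \frac{70955}{\left(4980 + 1665\right) + 136} = - \frac{70955}{6645 + 136} = - \frac{70955}{6781}$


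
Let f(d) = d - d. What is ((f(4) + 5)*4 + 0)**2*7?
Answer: 2800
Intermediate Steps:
f(d) = 0
((f(4) + 5)*4 + 0)**2*7 = ((0 + 5)*4 + 0)**2*7 = (5*4 + 0)**2*7 = (20 + 0)**2*7 = 20**2*7 = 400*7 = 2800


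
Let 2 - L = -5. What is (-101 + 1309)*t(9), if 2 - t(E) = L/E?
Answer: 13288/9 ≈ 1476.4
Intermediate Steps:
L = 7 (L = 2 - 1*(-5) = 2 + 5 = 7)
t(E) = 2 - 7/E
(-101 + 1309)*t(9) = (-101 + 1309)*(2 - 7/9) = 1208*(2 - 7*⅑) = 1208*(2 - 7/9) = 1208*(11/9) = 13288/9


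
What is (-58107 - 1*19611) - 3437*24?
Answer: -160206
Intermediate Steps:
(-58107 - 1*19611) - 3437*24 = (-58107 - 19611) - 82488 = -77718 - 82488 = -160206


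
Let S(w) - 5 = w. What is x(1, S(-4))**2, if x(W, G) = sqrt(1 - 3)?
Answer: -2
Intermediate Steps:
S(w) = 5 + w
x(W, G) = I*sqrt(2) (x(W, G) = sqrt(-2) = I*sqrt(2))
x(1, S(-4))**2 = (I*sqrt(2))**2 = -2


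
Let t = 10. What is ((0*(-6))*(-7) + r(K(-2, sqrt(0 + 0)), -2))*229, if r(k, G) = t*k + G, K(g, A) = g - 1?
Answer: -7328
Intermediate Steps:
K(g, A) = -1 + g
r(k, G) = G + 10*k (r(k, G) = 10*k + G = G + 10*k)
((0*(-6))*(-7) + r(K(-2, sqrt(0 + 0)), -2))*229 = ((0*(-6))*(-7) + (-2 + 10*(-1 - 2)))*229 = (0*(-7) + (-2 + 10*(-3)))*229 = (0 + (-2 - 30))*229 = (0 - 32)*229 = -32*229 = -7328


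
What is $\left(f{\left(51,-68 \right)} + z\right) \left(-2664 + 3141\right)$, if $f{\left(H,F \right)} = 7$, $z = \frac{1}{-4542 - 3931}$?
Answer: $\frac{28290870}{8473} \approx 3338.9$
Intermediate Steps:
$z = - \frac{1}{8473}$ ($z = \frac{1}{-8473} = - \frac{1}{8473} \approx -0.00011802$)
$\left(f{\left(51,-68 \right)} + z\right) \left(-2664 + 3141\right) = \left(7 - \frac{1}{8473}\right) \left(-2664 + 3141\right) = \frac{59310}{8473} \cdot 477 = \frac{28290870}{8473}$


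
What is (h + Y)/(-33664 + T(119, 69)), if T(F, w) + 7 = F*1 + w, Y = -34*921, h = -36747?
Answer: 22687/11161 ≈ 2.0327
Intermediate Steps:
Y = -31314
T(F, w) = -7 + F + w (T(F, w) = -7 + (F*1 + w) = -7 + (F + w) = -7 + F + w)
(h + Y)/(-33664 + T(119, 69)) = (-36747 - 31314)/(-33664 + (-7 + 119 + 69)) = -68061/(-33664 + 181) = -68061/(-33483) = -68061*(-1/33483) = 22687/11161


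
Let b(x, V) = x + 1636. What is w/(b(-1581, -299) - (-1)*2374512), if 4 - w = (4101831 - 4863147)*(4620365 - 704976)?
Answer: 229296022456/182659 ≈ 1.2553e+6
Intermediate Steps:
b(x, V) = 1636 + x
w = 2980848291928 (w = 4 - (4101831 - 4863147)*(4620365 - 704976) = 4 - (-761316)*3915389 = 4 - 1*(-2980848291924) = 4 + 2980848291924 = 2980848291928)
w/(b(-1581, -299) - (-1)*2374512) = 2980848291928/((1636 - 1581) - (-1)*2374512) = 2980848291928/(55 - 1*(-2374512)) = 2980848291928/(55 + 2374512) = 2980848291928/2374567 = 2980848291928*(1/2374567) = 229296022456/182659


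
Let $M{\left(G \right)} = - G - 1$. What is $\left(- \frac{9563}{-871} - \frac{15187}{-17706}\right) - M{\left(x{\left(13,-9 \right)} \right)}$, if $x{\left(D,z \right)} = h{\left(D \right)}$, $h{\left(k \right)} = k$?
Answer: $\frac{30650563}{1186302} \approx 25.837$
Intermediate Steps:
$x{\left(D,z \right)} = D$
$M{\left(G \right)} = -1 - G$
$\left(- \frac{9563}{-871} - \frac{15187}{-17706}\right) - M{\left(x{\left(13,-9 \right)} \right)} = \left(- \frac{9563}{-871} - \frac{15187}{-17706}\right) - \left(-1 - 13\right) = \left(\left(-9563\right) \left(- \frac{1}{871}\right) - - \frac{15187}{17706}\right) - \left(-1 - 13\right) = \left(\frac{9563}{871} + \frac{15187}{17706}\right) - -14 = \frac{14042335}{1186302} + 14 = \frac{30650563}{1186302}$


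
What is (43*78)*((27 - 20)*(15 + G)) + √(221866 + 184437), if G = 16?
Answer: 727818 + √406303 ≈ 7.2846e+5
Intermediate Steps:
(43*78)*((27 - 20)*(15 + G)) + √(221866 + 184437) = (43*78)*((27 - 20)*(15 + 16)) + √(221866 + 184437) = 3354*(7*31) + √406303 = 3354*217 + √406303 = 727818 + √406303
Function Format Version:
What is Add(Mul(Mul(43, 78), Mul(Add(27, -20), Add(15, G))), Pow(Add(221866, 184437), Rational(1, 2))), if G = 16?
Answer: Add(727818, Pow(406303, Rational(1, 2))) ≈ 7.2846e+5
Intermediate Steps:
Add(Mul(Mul(43, 78), Mul(Add(27, -20), Add(15, G))), Pow(Add(221866, 184437), Rational(1, 2))) = Add(Mul(Mul(43, 78), Mul(Add(27, -20), Add(15, 16))), Pow(Add(221866, 184437), Rational(1, 2))) = Add(Mul(3354, Mul(7, 31)), Pow(406303, Rational(1, 2))) = Add(Mul(3354, 217), Pow(406303, Rational(1, 2))) = Add(727818, Pow(406303, Rational(1, 2)))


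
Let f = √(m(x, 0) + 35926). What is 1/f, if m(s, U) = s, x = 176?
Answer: √36102/36102 ≈ 0.0052630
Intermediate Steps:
f = √36102 (f = √(176 + 35926) = √36102 ≈ 190.01)
1/f = 1/(√36102) = √36102/36102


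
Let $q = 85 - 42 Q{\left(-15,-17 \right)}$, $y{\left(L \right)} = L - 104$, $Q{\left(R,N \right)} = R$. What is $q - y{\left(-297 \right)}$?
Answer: $1116$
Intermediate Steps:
$y{\left(L \right)} = -104 + L$ ($y{\left(L \right)} = L - 104 = -104 + L$)
$q = 715$ ($q = 85 - -630 = 85 + 630 = 715$)
$q - y{\left(-297 \right)} = 715 - \left(-104 - 297\right) = 715 - -401 = 715 + 401 = 1116$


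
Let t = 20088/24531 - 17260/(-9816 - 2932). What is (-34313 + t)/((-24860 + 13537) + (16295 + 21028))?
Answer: -22353588827/16939064350 ≈ -1.3196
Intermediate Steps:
t = 56623907/26060099 (t = 20088*(1/24531) - 17260/(-12748) = 6696/8177 - 17260*(-1/12748) = 6696/8177 + 4315/3187 = 56623907/26060099 ≈ 2.1728)
(-34313 + t)/((-24860 + 13537) + (16295 + 21028)) = (-34313 + 56623907/26060099)/((-24860 + 13537) + (16295 + 21028)) = -894143553080/(26060099*(-11323 + 37323)) = -894143553080/26060099/26000 = -894143553080/26060099*1/26000 = -22353588827/16939064350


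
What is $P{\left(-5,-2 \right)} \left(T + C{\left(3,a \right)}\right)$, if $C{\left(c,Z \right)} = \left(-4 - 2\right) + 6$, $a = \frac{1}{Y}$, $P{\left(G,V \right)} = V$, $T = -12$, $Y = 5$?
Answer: $24$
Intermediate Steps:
$a = \frac{1}{5} \approx 0.2$
$C{\left(c,Z \right)} = 0$ ($C{\left(c,Z \right)} = -6 + 6 = 0$)
$P{\left(-5,-2 \right)} \left(T + C{\left(3,a \right)}\right) = - 2 \left(-12 + 0\right) = \left(-2\right) \left(-12\right) = 24$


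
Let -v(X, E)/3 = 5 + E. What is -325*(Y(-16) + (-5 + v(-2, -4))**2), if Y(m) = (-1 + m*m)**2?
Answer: -21153925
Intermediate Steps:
v(X, E) = -15 - 3*E (v(X, E) = -3*(5 + E) = -15 - 3*E)
Y(m) = (-1 + m**2)**2
-325*(Y(-16) + (-5 + v(-2, -4))**2) = -325*((-1 + (-16)**2)**2 + (-5 + (-15 - 3*(-4)))**2) = -325*((-1 + 256)**2 + (-5 + (-15 + 12))**2) = -325*(255**2 + (-5 - 3)**2) = -325*(65025 + (-8)**2) = -325*(65025 + 64) = -325*65089 = -21153925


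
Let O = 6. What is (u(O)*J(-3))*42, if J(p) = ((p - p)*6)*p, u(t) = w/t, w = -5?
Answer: 0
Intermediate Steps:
u(t) = -5/t
J(p) = 0 (J(p) = (0*6)*p = 0*p = 0)
(u(O)*J(-3))*42 = (-5/6*0)*42 = (-5*1/6*0)*42 = -5/6*0*42 = 0*42 = 0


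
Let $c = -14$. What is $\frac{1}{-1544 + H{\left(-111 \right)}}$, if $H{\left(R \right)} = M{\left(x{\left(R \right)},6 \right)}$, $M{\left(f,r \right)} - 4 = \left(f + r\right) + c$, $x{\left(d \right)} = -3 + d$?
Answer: $- \frac{1}{1662} \approx -0.00060168$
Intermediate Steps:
$M{\left(f,r \right)} = -10 + f + r$ ($M{\left(f,r \right)} = 4 - \left(14 - f - r\right) = 4 + \left(-14 + f + r\right) = -10 + f + r$)
$H{\left(R \right)} = -7 + R$ ($H{\left(R \right)} = -10 + \left(-3 + R\right) + 6 = -7 + R$)
$\frac{1}{-1544 + H{\left(-111 \right)}} = \frac{1}{-1544 - 118} = \frac{1}{-1662} = - \frac{1}{1662}$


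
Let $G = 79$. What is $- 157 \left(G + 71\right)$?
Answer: $-23550$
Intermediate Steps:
$- 157 \left(G + 71\right) = - 157 \left(79 + 71\right) = \left(-157\right) 150 = -23550$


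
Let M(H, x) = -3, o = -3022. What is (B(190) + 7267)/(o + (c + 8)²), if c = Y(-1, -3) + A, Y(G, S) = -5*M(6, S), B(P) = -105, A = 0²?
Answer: -7162/2493 ≈ -2.8728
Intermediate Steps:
A = 0
Y(G, S) = 15 (Y(G, S) = -5*(-3) = 15)
c = 15 (c = 15 + 0 = 15)
(B(190) + 7267)/(o + (c + 8)²) = (-105 + 7267)/(-3022 + (15 + 8)²) = 7162/(-3022 + 23²) = 7162/(-3022 + 529) = 7162/(-2493) = 7162*(-1/2493) = -7162/2493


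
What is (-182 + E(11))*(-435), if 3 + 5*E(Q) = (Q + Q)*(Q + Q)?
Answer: 37323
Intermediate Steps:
E(Q) = -⅗ + 4*Q²/5 (E(Q) = -⅗ + ((Q + Q)*(Q + Q))/5 = -⅗ + ((2*Q)*(2*Q))/5 = -⅗ + (4*Q²)/5 = -⅗ + 4*Q²/5)
(-182 + E(11))*(-435) = (-182 + (-⅗ + (⅘)*11²))*(-435) = (-182 + (-⅗ + (⅘)*121))*(-435) = (-182 + (-⅗ + 484/5))*(-435) = (-182 + 481/5)*(-435) = -429/5*(-435) = 37323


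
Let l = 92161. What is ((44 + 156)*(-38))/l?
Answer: -7600/92161 ≈ -0.082464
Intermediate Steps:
((44 + 156)*(-38))/l = ((44 + 156)*(-38))/92161 = (200*(-38))*(1/92161) = -7600*1/92161 = -7600/92161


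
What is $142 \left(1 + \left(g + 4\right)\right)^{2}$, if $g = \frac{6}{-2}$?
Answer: $568$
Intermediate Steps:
$g = -3$ ($g = 6 \left(- \frac{1}{2}\right) = -3$)
$142 \left(1 + \left(g + 4\right)\right)^{2} = 142 \left(1 + \left(-3 + 4\right)\right)^{2} = 142 \left(1 + 1\right)^{2} = 142 \cdot 2^{2} = 142 \cdot 4 = 568$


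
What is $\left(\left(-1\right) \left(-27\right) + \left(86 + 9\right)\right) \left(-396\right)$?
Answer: $-48312$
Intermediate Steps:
$\left(\left(-1\right) \left(-27\right) + \left(86 + 9\right)\right) \left(-396\right) = \left(27 + 95\right) \left(-396\right) = 122 \left(-396\right) = -48312$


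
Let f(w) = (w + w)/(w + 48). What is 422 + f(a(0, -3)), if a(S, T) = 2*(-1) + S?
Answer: 9704/23 ≈ 421.91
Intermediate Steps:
a(S, T) = -2 + S
f(w) = 2*w/(48 + w) (f(w) = (2*w)/(48 + w) = 2*w/(48 + w))
422 + f(a(0, -3)) = 422 + 2*(-2 + 0)/(48 + (-2 + 0)) = 422 + 2*(-2)/(48 - 2) = 422 + 2*(-2)/46 = 422 + 2*(-2)*(1/46) = 422 - 2/23 = 9704/23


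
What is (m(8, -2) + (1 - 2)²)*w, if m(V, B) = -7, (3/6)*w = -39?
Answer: 468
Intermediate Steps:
w = -78 (w = 2*(-39) = -78)
(m(8, -2) + (1 - 2)²)*w = (-7 + (1 - 2)²)*(-78) = (-7 + (-1)²)*(-78) = (-7 + 1)*(-78) = -6*(-78) = 468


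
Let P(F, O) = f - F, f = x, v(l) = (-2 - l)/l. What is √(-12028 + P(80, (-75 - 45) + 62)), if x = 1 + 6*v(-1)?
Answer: I*√12101 ≈ 110.0*I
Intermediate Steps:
v(l) = (-2 - l)/l
x = 7 (x = 1 + 6*((-2 - 1*(-1))/(-1)) = 1 + 6*(-(-2 + 1)) = 1 + 6*(-1*(-1)) = 1 + 6*1 = 1 + 6 = 7)
f = 7
P(F, O) = 7 - F
√(-12028 + P(80, (-75 - 45) + 62)) = √(-12028 + (7 - 1*80)) = √(-12028 + (7 - 80)) = √(-12028 - 73) = √(-12101) = I*√12101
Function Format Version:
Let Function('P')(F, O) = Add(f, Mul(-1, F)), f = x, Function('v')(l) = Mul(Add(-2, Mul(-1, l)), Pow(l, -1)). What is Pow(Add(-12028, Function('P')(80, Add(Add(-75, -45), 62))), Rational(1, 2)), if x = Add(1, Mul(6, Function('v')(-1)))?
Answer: Mul(I, Pow(12101, Rational(1, 2))) ≈ Mul(110.00, I)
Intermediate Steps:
Function('v')(l) = Mul(Pow(l, -1), Add(-2, Mul(-1, l)))
x = 7 (x = Add(1, Mul(6, Mul(Pow(-1, -1), Add(-2, Mul(-1, -1))))) = Add(1, Mul(6, Mul(-1, Add(-2, 1)))) = Add(1, Mul(6, Mul(-1, -1))) = Add(1, Mul(6, 1)) = Add(1, 6) = 7)
f = 7
Function('P')(F, O) = Add(7, Mul(-1, F))
Pow(Add(-12028, Function('P')(80, Add(Add(-75, -45), 62))), Rational(1, 2)) = Pow(Add(-12028, Add(7, Mul(-1, 80))), Rational(1, 2)) = Pow(Add(-12028, Add(7, -80)), Rational(1, 2)) = Pow(Add(-12028, -73), Rational(1, 2)) = Pow(-12101, Rational(1, 2)) = Mul(I, Pow(12101, Rational(1, 2)))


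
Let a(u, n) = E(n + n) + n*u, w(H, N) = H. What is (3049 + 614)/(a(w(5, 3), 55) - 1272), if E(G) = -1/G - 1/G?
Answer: -201465/54836 ≈ -3.6740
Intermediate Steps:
E(G) = -2/G
a(u, n) = -1/n + n*u (a(u, n) = -2/(n + n) + n*u = -2*1/(2*n) + n*u = -1/n + n*u)
(3049 + 614)/(a(w(5, 3), 55) - 1272) = (3049 + 614)/((-1/55 + 55*5) - 1272) = 3663/((-1*1/55 + 275) - 1272) = 3663/((-1/55 + 275) - 1272) = 3663/(15124/55 - 1272) = 3663/(-54836/55) = 3663*(-55/54836) = -201465/54836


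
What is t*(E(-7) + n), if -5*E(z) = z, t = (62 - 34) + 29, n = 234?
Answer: 67089/5 ≈ 13418.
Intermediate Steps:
t = 57 (t = 28 + 29 = 57)
E(z) = -z/5
t*(E(-7) + n) = 57*(-⅕*(-7) + 234) = 57*(7/5 + 234) = 57*(1177/5) = 67089/5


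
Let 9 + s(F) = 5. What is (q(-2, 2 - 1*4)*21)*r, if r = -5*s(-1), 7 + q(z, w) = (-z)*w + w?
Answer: -5460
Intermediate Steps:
s(F) = -4 (s(F) = -9 + 5 = -4)
q(z, w) = -7 + w - w*z (q(z, w) = -7 + ((-z)*w + w) = -7 + (-w*z + w) = -7 + (w - w*z) = -7 + w - w*z)
r = 20 (r = -5*(-4) = 20)
(q(-2, 2 - 1*4)*21)*r = ((-7 + (2 - 1*4) - 1*(2 - 1*4)*(-2))*21)*20 = ((-7 + (2 - 4) - 1*(2 - 4)*(-2))*21)*20 = ((-7 - 2 - 1*(-2)*(-2))*21)*20 = ((-7 - 2 - 4)*21)*20 = -13*21*20 = -273*20 = -5460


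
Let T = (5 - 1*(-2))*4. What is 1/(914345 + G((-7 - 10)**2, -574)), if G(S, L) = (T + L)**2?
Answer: 1/1212461 ≈ 8.2477e-7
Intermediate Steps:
T = 28 (T = (5 + 2)*4 = 7*4 = 28)
G(S, L) = (28 + L)**2
1/(914345 + G((-7 - 10)**2, -574)) = 1/(914345 + (28 - 574)**2) = 1/(914345 + (-546)**2) = 1/(914345 + 298116) = 1/1212461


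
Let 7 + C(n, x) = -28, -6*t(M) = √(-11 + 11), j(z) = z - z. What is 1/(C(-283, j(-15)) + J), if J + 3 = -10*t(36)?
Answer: -1/38 ≈ -0.026316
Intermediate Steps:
j(z) = 0
t(M) = 0 (t(M) = -√(-11 + 11)/6 = -√0/6 = -⅙*0 = 0)
C(n, x) = -35 (C(n, x) = -7 - 28 = -35)
J = -3 (J = -3 - 10*0 = -3 + 0 = -3)
1/(C(-283, j(-15)) + J) = 1/(-35 - 3) = 1/(-38) = -1/38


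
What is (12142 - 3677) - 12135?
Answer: -3670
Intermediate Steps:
(12142 - 3677) - 12135 = 8465 - 12135 = -3670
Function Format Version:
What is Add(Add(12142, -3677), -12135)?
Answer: -3670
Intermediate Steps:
Add(Add(12142, -3677), -12135) = Add(8465, -12135) = -3670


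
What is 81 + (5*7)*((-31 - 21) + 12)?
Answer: -1319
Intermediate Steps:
81 + (5*7)*((-31 - 21) + 12) = 81 + 35*(-52 + 12) = 81 + 35*(-40) = 81 - 1400 = -1319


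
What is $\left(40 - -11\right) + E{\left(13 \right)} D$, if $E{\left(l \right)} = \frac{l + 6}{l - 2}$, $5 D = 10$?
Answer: $\frac{599}{11} \approx 54.455$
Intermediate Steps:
$D = 2$ ($D = \frac{1}{5} \cdot 10 = 2$)
$E{\left(l \right)} = \frac{6 + l}{-2 + l}$
$\left(40 - -11\right) + E{\left(13 \right)} D = \left(40 - -11\right) + \frac{6 + 13}{-2 + 13} \cdot 2 = \left(40 + 11\right) + \frac{1}{11} \cdot 19 \cdot 2 = 51 + \frac{1}{11} \cdot 19 \cdot 2 = 51 + \frac{19}{11} \cdot 2 = 51 + \frac{38}{11} = \frac{599}{11}$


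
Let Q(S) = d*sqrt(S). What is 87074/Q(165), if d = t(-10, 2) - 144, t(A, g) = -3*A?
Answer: -43537*sqrt(165)/9405 ≈ -59.462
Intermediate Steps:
d = -114 (d = -3*(-10) - 144 = 30 - 144 = -114)
Q(S) = -114*sqrt(S)
87074/Q(165) = 87074/((-114*sqrt(165))) = 87074*(-sqrt(165)/18810) = -43537*sqrt(165)/9405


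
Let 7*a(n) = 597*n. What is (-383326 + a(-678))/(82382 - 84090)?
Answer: 772012/2989 ≈ 258.28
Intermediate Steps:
a(n) = 597*n/7 (a(n) = (597*n)/7 = 597*n/7)
(-383326 + a(-678))/(82382 - 84090) = (-383326 + (597/7)*(-678))/(82382 - 84090) = (-383326 - 404766/7)/(-1708) = -3088048/7*(-1/1708) = 772012/2989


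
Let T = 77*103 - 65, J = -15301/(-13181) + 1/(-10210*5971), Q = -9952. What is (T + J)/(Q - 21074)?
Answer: -903111062937227/3561630989535780 ≈ -0.25357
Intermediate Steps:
J = 133258396247/114795042530 (J = -15301*(-1/13181) - 1/10210*1/5971 = 15301/13181 - 1/60963910 = 133258396247/114795042530 ≈ 1.1608)
T = 7866 (T = 7931 - 65 = 7866)
(T + J)/(Q - 21074) = (7866 + 133258396247/114795042530)/(-9952 - 21074) = (903111062937227/114795042530)/(-31026) = (903111062937227/114795042530)*(-1/31026) = -903111062937227/3561630989535780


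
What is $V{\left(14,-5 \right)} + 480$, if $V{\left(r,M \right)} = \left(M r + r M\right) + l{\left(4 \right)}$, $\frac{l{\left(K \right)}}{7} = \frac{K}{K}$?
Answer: $347$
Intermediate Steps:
$l{\left(K \right)} = 7$ ($l{\left(K \right)} = 7 \frac{K}{K} = 7 \cdot 1 = 7$)
$V{\left(r,M \right)} = 7 + 2 M r$ ($V{\left(r,M \right)} = \left(M r + r M\right) + 7 = \left(M r + M r\right) + 7 = 2 M r + 7 = 7 + 2 M r$)
$V{\left(14,-5 \right)} + 480 = \left(7 + 2 \left(-5\right) 14\right) + 480 = \left(7 - 140\right) + 480 = -133 + 480 = 347$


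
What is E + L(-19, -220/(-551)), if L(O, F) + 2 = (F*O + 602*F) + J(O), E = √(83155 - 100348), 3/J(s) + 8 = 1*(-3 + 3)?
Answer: 1015611/4408 + I*√17193 ≈ 230.4 + 131.12*I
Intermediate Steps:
J(s) = -3/8 (J(s) = 3/(-8 + 1*(-3 + 3)) = 3/(-8 + 1*0) = 3/(-8 + 0) = 3/(-8) = 3*(-⅛) = -3/8)
E = I*√17193 (E = √(-17193) = I*√17193 ≈ 131.12*I)
L(O, F) = -19/8 + 602*F + F*O (L(O, F) = -2 + ((F*O + 602*F) - 3/8) = -2 + ((602*F + F*O) - 3/8) = -2 + (-3/8 + 602*F + F*O) = -19/8 + 602*F + F*O)
E + L(-19, -220/(-551)) = I*√17193 + (-19/8 + 602*(-220/(-551)) - 220/(-551)*(-19)) = I*√17193 + (-19/8 + 602*(-220*(-1/551)) - 220*(-1/551)*(-19)) = I*√17193 + (-19/8 + 602*(220/551) + (220/551)*(-19)) = I*√17193 + (-19/8 + 132440/551 - 220/29) = I*√17193 + 1015611/4408 = 1015611/4408 + I*√17193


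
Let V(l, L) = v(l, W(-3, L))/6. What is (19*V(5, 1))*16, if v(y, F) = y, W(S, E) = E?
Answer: 760/3 ≈ 253.33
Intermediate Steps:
V(l, L) = l/6
(19*V(5, 1))*16 = (19*((⅙)*5))*16 = (19*(⅚))*16 = (95/6)*16 = 760/3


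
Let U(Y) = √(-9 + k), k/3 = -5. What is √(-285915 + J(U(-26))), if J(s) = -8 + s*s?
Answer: I*√285947 ≈ 534.74*I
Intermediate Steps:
k = -15 (k = 3*(-5) = -15)
U(Y) = 2*I*√6 (U(Y) = √(-9 - 15) = √(-24) = 2*I*√6)
J(s) = -8 + s²
√(-285915 + J(U(-26))) = √(-285915 + (-8 + (2*I*√6)²)) = √(-285915 + (-8 - 24)) = √(-285915 - 32) = √(-285947) = I*√285947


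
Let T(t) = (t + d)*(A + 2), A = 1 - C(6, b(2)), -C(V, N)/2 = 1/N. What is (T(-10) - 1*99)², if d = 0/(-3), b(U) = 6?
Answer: 157609/9 ≈ 17512.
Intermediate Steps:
C(V, N) = -2/N
d = 0 (d = 0*(-⅓) = 0)
A = 4/3 (A = 1 - (-2)/6 = 1 - 1*(-⅓) = 1 + ⅓ = 4/3 ≈ 1.3333)
T(t) = 10*t/3 (T(t) = (t + 0)*(4/3 + 2) = t*(10/3) = 10*t/3)
(T(-10) - 1*99)² = ((10/3)*(-10) - 1*99)² = (-100/3 - 99)² = (-397/3)² = 157609/9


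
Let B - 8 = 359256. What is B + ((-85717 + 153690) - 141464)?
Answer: 285773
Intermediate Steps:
B = 359264 (B = 8 + 359256 = 359264)
B + ((-85717 + 153690) - 141464) = 359264 + ((-85717 + 153690) - 141464) = 359264 + (67973 - 141464) = 359264 - 73491 = 285773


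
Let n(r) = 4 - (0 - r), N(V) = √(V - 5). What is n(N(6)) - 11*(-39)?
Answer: 434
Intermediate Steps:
N(V) = √(-5 + V)
n(r) = 4 + r (n(r) = 4 - (-1)*r = 4 + r)
n(N(6)) - 11*(-39) = (4 + √(-5 + 6)) - 11*(-39) = (4 + √1) + 429 = (4 + 1) + 429 = 5 + 429 = 434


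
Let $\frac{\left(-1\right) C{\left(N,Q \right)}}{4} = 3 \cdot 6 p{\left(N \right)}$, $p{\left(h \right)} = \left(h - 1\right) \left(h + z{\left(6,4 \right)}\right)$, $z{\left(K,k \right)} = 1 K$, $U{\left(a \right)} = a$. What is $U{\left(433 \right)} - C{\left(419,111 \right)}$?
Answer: $12791233$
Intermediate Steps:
$z{\left(K,k \right)} = K$
$p{\left(h \right)} = \left(-1 + h\right) \left(6 + h\right)$ ($p{\left(h \right)} = \left(h - 1\right) \left(h + 6\right) = \left(-1 + h\right) \left(6 + h\right)$)
$C{\left(N,Q \right)} = 432 - 360 N - 72 N^{2}$ ($C{\left(N,Q \right)} = - 4 \cdot 3 \cdot 6 \left(-6 + N^{2} + 5 N\right) = - 4 \cdot 18 \left(-6 + N^{2} + 5 N\right) = - 4 \left(-108 + 18 N^{2} + 90 N\right) = 432 - 360 N - 72 N^{2}$)
$U{\left(433 \right)} - C{\left(419,111 \right)} = 433 - \left(432 - 150840 - 72 \cdot 419^{2}\right) = 433 - \left(432 - 150840 - 12640392\right) = 433 - -12790800 = 433 + 12790800 = 12791233$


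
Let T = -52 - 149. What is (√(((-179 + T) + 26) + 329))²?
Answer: -25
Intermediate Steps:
T = -201
(√(((-179 + T) + 26) + 329))² = (√(((-179 - 201) + 26) + 329))² = (√((-380 + 26) + 329))² = (√(-354 + 329))² = (√(-25))² = (5*I)² = -25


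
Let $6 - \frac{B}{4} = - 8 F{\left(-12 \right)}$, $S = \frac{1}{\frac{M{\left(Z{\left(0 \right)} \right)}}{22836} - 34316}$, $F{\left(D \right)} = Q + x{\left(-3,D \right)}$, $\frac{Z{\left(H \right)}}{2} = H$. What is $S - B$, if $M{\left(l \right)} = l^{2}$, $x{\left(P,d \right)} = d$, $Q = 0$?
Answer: $\frac{12353759}{34316} \approx 360.0$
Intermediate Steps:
$Z{\left(H \right)} = 2 H$
$F{\left(D \right)} = D$ ($F{\left(D \right)} = 0 + D = D$)
$S = - \frac{1}{34316}$ ($S = \frac{1}{\frac{\left(2 \cdot 0\right)^{2}}{22836} - 34316} = \frac{1}{0^{2} \cdot \frac{1}{22836} - 34316} = \frac{1}{0 \cdot \frac{1}{22836} - 34316} = \frac{1}{0 - 34316} = \frac{1}{-34316} = - \frac{1}{34316} \approx -2.9141 \cdot 10^{-5}$)
$B = -360$ ($B = 24 - 4 \left(\left(-8\right) \left(-12\right)\right) = 24 - 384 = -360$)
$S - B = - \frac{1}{34316} - -360 = - \frac{1}{34316} + 360 = \frac{12353759}{34316}$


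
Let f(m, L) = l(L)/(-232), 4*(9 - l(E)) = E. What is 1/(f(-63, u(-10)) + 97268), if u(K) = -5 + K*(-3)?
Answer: 928/90264693 ≈ 1.0281e-5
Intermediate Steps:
u(K) = -5 - 3*K
l(E) = 9 - E/4
f(m, L) = -9/232 + L/928 (f(m, L) = (9 - L/4)/(-232) = (9 - L/4)*(-1/232) = -9/232 + L/928)
1/(f(-63, u(-10)) + 97268) = 1/((-9/232 + (-5 - 3*(-10))/928) + 97268) = 1/((-9/232 + (-5 + 30)/928) + 97268) = 1/((-9/232 + (1/928)*25) + 97268) = 1/((-9/232 + 25/928) + 97268) = 1/(-11/928 + 97268) = 1/(90264693/928) = 928/90264693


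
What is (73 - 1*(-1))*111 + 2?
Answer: 8216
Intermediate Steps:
(73 - 1*(-1))*111 + 2 = (73 + 1)*111 + 2 = 74*111 + 2 = 8214 + 2 = 8216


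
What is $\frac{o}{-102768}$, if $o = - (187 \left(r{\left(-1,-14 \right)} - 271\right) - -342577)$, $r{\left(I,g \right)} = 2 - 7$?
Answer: $\frac{290965}{102768} \approx 2.8313$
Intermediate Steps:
$r{\left(I,g \right)} = -5$ ($r{\left(I,g \right)} = 2 - 7 = -5$)
$o = -290965$ ($o = - (187 \left(-5 - 271\right) - -342577) = - (187 \left(-276\right) + 342577) = - (-51612 + 342577) = \left(-1\right) 290965 = -290965$)
$\frac{o}{-102768} = - \frac{290965}{-102768} = \left(-290965\right) \left(- \frac{1}{102768}\right) = \frac{290965}{102768}$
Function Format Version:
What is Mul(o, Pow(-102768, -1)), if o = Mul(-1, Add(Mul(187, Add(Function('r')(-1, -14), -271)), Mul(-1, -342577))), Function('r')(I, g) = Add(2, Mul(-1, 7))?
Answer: Rational(290965, 102768) ≈ 2.8313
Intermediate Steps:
Function('r')(I, g) = -5 (Function('r')(I, g) = Add(2, -7) = -5)
o = -290965 (o = Mul(-1, Add(Mul(187, Add(-5, -271)), Mul(-1, -342577))) = Mul(-1, Add(Mul(187, -276), 342577)) = Mul(-1, Add(-51612, 342577)) = Mul(-1, 290965) = -290965)
Mul(o, Pow(-102768, -1)) = Mul(-290965, Pow(-102768, -1)) = Mul(-290965, Rational(-1, 102768)) = Rational(290965, 102768)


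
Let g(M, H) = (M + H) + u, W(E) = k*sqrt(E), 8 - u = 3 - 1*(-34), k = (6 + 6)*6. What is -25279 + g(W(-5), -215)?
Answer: -25523 + 72*I*sqrt(5) ≈ -25523.0 + 161.0*I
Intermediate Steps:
k = 72 (k = 12*6 = 72)
u = -29 (u = 8 - (3 - 1*(-34)) = 8 - (3 + 34) = 8 - 1*37 = 8 - 37 = -29)
W(E) = 72*sqrt(E)
g(M, H) = -29 + H + M (g(M, H) = (M + H) - 29 = (H + M) - 29 = -29 + H + M)
-25279 + g(W(-5), -215) = -25279 + (-29 - 215 + 72*sqrt(-5)) = -25279 + (-29 - 215 + 72*(I*sqrt(5))) = -25279 + (-29 - 215 + 72*I*sqrt(5)) = -25279 + (-244 + 72*I*sqrt(5)) = -25523 + 72*I*sqrt(5)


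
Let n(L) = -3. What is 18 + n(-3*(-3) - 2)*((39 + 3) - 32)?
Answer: -12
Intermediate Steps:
18 + n(-3*(-3) - 2)*((39 + 3) - 32) = 18 - 3*((39 + 3) - 32) = 18 - 3*(42 - 32) = 18 - 3*10 = 18 - 30 = -12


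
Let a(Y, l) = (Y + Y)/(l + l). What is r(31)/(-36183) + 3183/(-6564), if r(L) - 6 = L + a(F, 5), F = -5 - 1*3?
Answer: -64112697/131947340 ≈ -0.48590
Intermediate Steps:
F = -8 (F = -5 - 3 = -8)
a(Y, l) = Y/l (a(Y, l) = (2*Y)/((2*l)) = (2*Y)*(1/(2*l)) = Y/l)
r(L) = 22/5 + L (r(L) = 6 + (L - 8/5) = 6 + (-8/5 + L) = 22/5 + L)
r(31)/(-36183) + 3183/(-6564) = (22/5 + 31)/(-36183) + 3183/(-6564) = (177/5)*(-1/36183) + 3183*(-1/6564) = -59/60305 - 1061/2188 = -64112697/131947340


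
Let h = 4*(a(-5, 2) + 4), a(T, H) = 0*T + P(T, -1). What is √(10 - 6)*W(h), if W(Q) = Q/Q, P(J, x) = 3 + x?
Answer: 2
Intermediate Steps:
a(T, H) = 2 (a(T, H) = 0*T + (3 - 1) = 0 + 2 = 2)
h = 24 (h = 4*(2 + 4) = 4*6 = 24)
W(Q) = 1
√(10 - 6)*W(h) = √(10 - 6)*1 = √4*1 = 2*1 = 2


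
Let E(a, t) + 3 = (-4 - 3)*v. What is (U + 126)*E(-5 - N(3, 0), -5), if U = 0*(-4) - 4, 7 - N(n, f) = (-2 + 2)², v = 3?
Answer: -2928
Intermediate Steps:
N(n, f) = 7 (N(n, f) = 7 - (-2 + 2)² = 7 - 1*0² = 7 - 1*0 = 7 + 0 = 7)
E(a, t) = -24 (E(a, t) = -3 + (-4 - 3)*3 = -3 - 7*3 = -3 - 21 = -24)
U = -4 (U = 0 - 4 = -4)
(U + 126)*E(-5 - N(3, 0), -5) = (-4 + 126)*(-24) = 122*(-24) = -2928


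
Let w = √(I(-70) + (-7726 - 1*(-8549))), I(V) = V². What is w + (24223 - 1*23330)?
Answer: 893 + √5723 ≈ 968.65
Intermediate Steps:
w = √5723 (w = √((-70)² + (-7726 - 1*(-8549))) = √(4900 + (-7726 + 8549)) = √(4900 + 823) = √5723 ≈ 75.651)
w + (24223 - 1*23330) = √5723 + (24223 - 1*23330) = √5723 + (24223 - 23330) = √5723 + 893 = 893 + √5723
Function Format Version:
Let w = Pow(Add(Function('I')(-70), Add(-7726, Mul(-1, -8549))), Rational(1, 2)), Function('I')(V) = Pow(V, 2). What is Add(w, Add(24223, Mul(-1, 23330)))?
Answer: Add(893, Pow(5723, Rational(1, 2))) ≈ 968.65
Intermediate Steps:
w = Pow(5723, Rational(1, 2)) (w = Pow(Add(Pow(-70, 2), Add(-7726, Mul(-1, -8549))), Rational(1, 2)) = Pow(Add(4900, Add(-7726, 8549)), Rational(1, 2)) = Pow(Add(4900, 823), Rational(1, 2)) = Pow(5723, Rational(1, 2)) ≈ 75.651)
Add(w, Add(24223, Mul(-1, 23330))) = Add(Pow(5723, Rational(1, 2)), Add(24223, Mul(-1, 23330))) = Add(Pow(5723, Rational(1, 2)), Add(24223, -23330)) = Add(Pow(5723, Rational(1, 2)), 893) = Add(893, Pow(5723, Rational(1, 2)))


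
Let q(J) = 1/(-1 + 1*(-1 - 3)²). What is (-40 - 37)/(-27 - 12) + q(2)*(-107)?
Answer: -1006/195 ≈ -5.1590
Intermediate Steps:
q(J) = 1/15 (q(J) = 1/(-1 + 1*(-4)²) = 1/(-1 + 1*16) = 1/(-1 + 16) = 1/15)
(-40 - 37)/(-27 - 12) + q(2)*(-107) = (-40 - 37)/(-27 - 12) + (1/15)*(-107) = -77/(-39) - 107/15 = -77*(-1/39) - 107/15 = 77/39 - 107/15 = -1006/195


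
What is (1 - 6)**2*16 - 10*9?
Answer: 310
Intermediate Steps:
(1 - 6)**2*16 - 10*9 = (-5)**2*16 - 90 = 25*16 - 90 = 400 - 90 = 310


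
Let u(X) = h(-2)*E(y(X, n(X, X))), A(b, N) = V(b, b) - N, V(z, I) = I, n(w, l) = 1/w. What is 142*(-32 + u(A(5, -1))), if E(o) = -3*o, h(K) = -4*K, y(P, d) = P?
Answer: -24992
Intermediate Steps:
A(b, N) = b - N
u(X) = -24*X (u(X) = (-4*(-2))*(-3*X) = 8*(-3*X) = -24*X)
142*(-32 + u(A(5, -1))) = 142*(-32 - 24*(5 - 1*(-1))) = 142*(-32 - 24*(5 + 1)) = 142*(-32 - 24*6) = 142*(-32 - 144) = 142*(-176) = -24992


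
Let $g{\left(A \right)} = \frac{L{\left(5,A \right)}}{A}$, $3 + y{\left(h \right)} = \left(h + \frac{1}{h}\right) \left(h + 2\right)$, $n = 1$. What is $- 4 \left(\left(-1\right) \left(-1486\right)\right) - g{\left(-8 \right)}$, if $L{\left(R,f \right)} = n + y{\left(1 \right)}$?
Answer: $- \frac{11887}{2} \approx -5943.5$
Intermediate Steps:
$y{\left(h \right)} = -3 + \left(2 + h\right) \left(h + \frac{1}{h}\right)$ ($y{\left(h \right)} = -3 + \left(h + \frac{1}{h}\right) \left(h + 2\right) = -3 + \left(h + \frac{1}{h}\right) \left(2 + h\right) = -3 + \left(2 + h\right) \left(h + \frac{1}{h}\right)$)
$L{\left(R,f \right)} = 4$ ($L{\left(R,f \right)} = 1 + \left(-2 + 1^{2} + 2 \cdot 1 + \frac{2}{1}\right) = 1 + \left(-2 + 1 + 2 + 2 \cdot 1\right) = 1 + \left(-2 + 1 + 2 + 2\right) = 1 + 3 = 4$)
$g{\left(A \right)} = \frac{4}{A}$
$- 4 \left(\left(-1\right) \left(-1486\right)\right) - g{\left(-8 \right)} = - 4 \left(\left(-1\right) \left(-1486\right)\right) - \frac{4}{-8} = \left(-4\right) 1486 - 4 \left(- \frac{1}{8}\right) = -5944 - - \frac{1}{2} = -5944 + \frac{1}{2} = - \frac{11887}{2}$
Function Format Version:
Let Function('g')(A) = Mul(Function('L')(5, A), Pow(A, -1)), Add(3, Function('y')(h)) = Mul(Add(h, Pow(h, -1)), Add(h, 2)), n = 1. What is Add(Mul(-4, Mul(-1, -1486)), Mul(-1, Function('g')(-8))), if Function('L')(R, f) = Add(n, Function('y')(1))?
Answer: Rational(-11887, 2) ≈ -5943.5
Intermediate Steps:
Function('y')(h) = Add(-3, Mul(Add(2, h), Add(h, Pow(h, -1)))) (Function('y')(h) = Add(-3, Mul(Add(h, Pow(h, -1)), Add(h, 2))) = Add(-3, Mul(Add(h, Pow(h, -1)), Add(2, h))) = Add(-3, Mul(Add(2, h), Add(h, Pow(h, -1)))))
Function('L')(R, f) = 4 (Function('L')(R, f) = Add(1, Add(-2, Pow(1, 2), Mul(2, 1), Mul(2, Pow(1, -1)))) = Add(1, Add(-2, 1, 2, Mul(2, 1))) = Add(1, Add(-2, 1, 2, 2)) = Add(1, 3) = 4)
Function('g')(A) = Mul(4, Pow(A, -1))
Add(Mul(-4, Mul(-1, -1486)), Mul(-1, Function('g')(-8))) = Add(Mul(-4, Mul(-1, -1486)), Mul(-1, Mul(4, Pow(-8, -1)))) = Add(Mul(-4, 1486), Mul(-1, Mul(4, Rational(-1, 8)))) = Add(-5944, Mul(-1, Rational(-1, 2))) = Add(-5944, Rational(1, 2)) = Rational(-11887, 2)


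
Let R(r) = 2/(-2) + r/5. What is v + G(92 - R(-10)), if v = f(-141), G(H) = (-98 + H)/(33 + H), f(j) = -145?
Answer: -18563/128 ≈ -145.02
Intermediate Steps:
R(r) = -1 + r/5 (R(r) = 2*(-½) + r*(⅕) = -1 + r/5)
G(H) = (-98 + H)/(33 + H)
v = -145
v + G(92 - R(-10)) = -145 + (-98 + (92 - (-1 + (⅕)*(-10))))/(33 + (92 - (-1 + (⅕)*(-10)))) = -145 + (-98 + (92 - (-1 - 2)))/(33 + (92 - (-1 - 2))) = -145 + (-98 + (92 - 1*(-3)))/(33 + (92 - 1*(-3))) = -145 + (-98 + (92 + 3))/(33 + (92 + 3)) = -145 + (-98 + 95)/(33 + 95) = -145 - 3/128 = -18563/128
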